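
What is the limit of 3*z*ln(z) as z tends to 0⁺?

0

This is a 0·(−∞) form. Rewrite as 3·ln(z) / z^(−1) and apply L'Hôpital:
the derivative quotient is 3·(1/z) / (−1·z^(−2)) = (-3/1)·z^1 → 0.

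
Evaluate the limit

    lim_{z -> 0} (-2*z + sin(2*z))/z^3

-4/3

Direct substitution gives 0/0.
Apply L'Hôpital: lim (2*cos(2*z) - 2)/(3*z^2), still 0/0.
Apply L'Hôpital: lim (-4*sin(2*z))/(6*z), still 0/0.
After 3 applications of L'Hôpital's rule the quotient is (-8*cos(2*z))/(6); substituting z = 0 gives -4/3.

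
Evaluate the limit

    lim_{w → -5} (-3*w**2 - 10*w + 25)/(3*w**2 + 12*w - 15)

-10/9

Direct substitution gives 0/0, so factor. Both numerator and denominator have (w + 5) as a factor.
After cancelling, the expression reduces to (5 - 3*w)/(3*w - 3).
Substituting w = -5 gives -10/9.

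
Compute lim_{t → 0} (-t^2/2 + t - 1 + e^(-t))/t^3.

Direct substitution gives 0/0.
Apply L'Hôpital: lim (-t + 1 - e^(-t))/(3*t^2), still 0/0.
Apply L'Hôpital: lim (-1 + e^(-t))/(6*t), still 0/0.
After 3 applications of L'Hôpital's rule the quotient is (-e^(-t))/(6); substituting t = 0 gives -1/6.

-1/6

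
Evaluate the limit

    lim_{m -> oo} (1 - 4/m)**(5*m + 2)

The base → 1 and the exponent → ∞: a 1^∞ form.
Take logarithms: (5m + 2)·ln(1 - 4/m). Since ln(1+u) ~ u for small u, this behaves like (5m)·(-4/m) → -20.
So the limit is e^(-20).

e^(-20)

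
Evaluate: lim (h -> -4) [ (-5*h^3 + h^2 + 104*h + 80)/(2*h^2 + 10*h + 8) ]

24

Direct substitution gives 0/0, so factor. Both numerator and denominator have (h + 4) as a factor.
After cancelling, the expression reduces to (-5*h^2 + 21*h + 20)/(2*h + 2).
Substituting h = -4 gives 24.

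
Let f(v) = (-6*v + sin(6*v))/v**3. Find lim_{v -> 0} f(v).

Direct substitution gives 0/0.
Apply L'Hôpital: lim (6*cos(6*v) - 6)/(3*v^2), still 0/0.
Apply L'Hôpital: lim (-36*sin(6*v))/(6*v), still 0/0.
After 3 applications of L'Hôpital's rule the quotient is (-216*cos(6*v))/(6); substituting v = 0 gives -36.

-36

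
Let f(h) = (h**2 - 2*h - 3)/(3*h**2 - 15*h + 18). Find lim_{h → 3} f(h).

4/3

Since h = 3 makes numerator and denominator zero, (h - 3) divides both.
Cancelling it gives (h + 1)/(3*h - 6); now plug in h = 3 to get 4/3.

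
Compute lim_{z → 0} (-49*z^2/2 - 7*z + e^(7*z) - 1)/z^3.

343/6

Direct substitution gives 0/0.
Apply L'Hôpital: lim (-49*z + 7*e^(7*z) - 7)/(3*z^2), still 0/0.
Apply L'Hôpital: lim (49*e^(7*z) - 49)/(6*z), still 0/0.
After 3 applications of L'Hôpital's rule the quotient is (343*e^(7*z))/(6); substituting z = 0 gives 343/6.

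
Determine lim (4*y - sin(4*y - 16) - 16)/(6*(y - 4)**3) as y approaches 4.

Direct substitution gives 0/0.
Apply L'Hôpital: lim (4 - 4*cos(4*y - 16))/(18*(y - 4)^2), still 0/0.
Apply L'Hôpital: lim (16*sin(4*y - 16))/(36*y - 144), still 0/0.
After 3 applications of L'Hôpital's rule the quotient is (64*cos(4*y - 16))/(36); substituting y = 4 gives 16/9.

16/9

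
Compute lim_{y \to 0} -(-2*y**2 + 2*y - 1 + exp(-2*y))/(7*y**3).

Direct substitution gives 0/0.
Apply L'Hôpital: lim (-4*y + 2 - 2*e^(-2*y))/(-21*y^2), still 0/0.
Apply L'Hôpital: lim (-4 + 4*e^(-2*y))/(-42*y), still 0/0.
After 3 applications of L'Hôpital's rule the quotient is (-8*e^(-2*y))/(-42); substituting y = 0 gives 4/21.

4/21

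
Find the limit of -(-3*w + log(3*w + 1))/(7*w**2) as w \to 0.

Direct substitution gives 0/0.
Apply L'Hôpital: lim (-3 + 3/(3*w + 1))/(-14*w), still 0/0.
After 2 applications of L'Hôpital's rule the quotient is (-9/(3*w + 1)^2)/(-14); substituting w = 0 gives 9/14.

9/14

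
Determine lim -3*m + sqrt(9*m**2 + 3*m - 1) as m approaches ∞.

This has the form ∞ − ∞. Multiply and divide by the conjugate √(9*m^2 + 3*m - 1) + 3m.
That gives (3m - 1) / (√(9*m^2 + 3*m - 1) + 3m).
Divide numerator and denominator by m: the limit is 3/(2·3) = 1/2.

1/2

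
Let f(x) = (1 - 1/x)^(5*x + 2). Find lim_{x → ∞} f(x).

e^(-5)

Write it as [(1 - 1/x)^x]^(5) · (1 - 1/x)^(2). The bracketed term tends to e^(-1) and the second factor to 1, so the limit is e^(-5).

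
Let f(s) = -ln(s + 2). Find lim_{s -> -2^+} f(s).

As s → -2⁺, s + 2 → 0⁺ and ln(s + 2) → −∞.
Multiplying by -1 gives ∞.

∞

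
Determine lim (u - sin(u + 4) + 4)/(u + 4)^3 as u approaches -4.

Direct substitution gives 0/0.
Apply L'Hôpital: lim (1 - cos(u + 4))/(3*(u + 4)^2), still 0/0.
Apply L'Hôpital: lim (sin(u + 4))/(6*u + 24), still 0/0.
After 3 applications of L'Hôpital's rule the quotient is (cos(u + 4))/(6); substituting u = -4 gives 1/6.

1/6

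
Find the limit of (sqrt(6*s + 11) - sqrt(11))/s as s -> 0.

A 0/0 form; rationalise with √(11 + 6s) + √11. This collapses the numerator to 6s, leaving 6/(√(11 + 6s) + √11) → 6/(2√11) = 3*√(11)/11.

3*√(11)/11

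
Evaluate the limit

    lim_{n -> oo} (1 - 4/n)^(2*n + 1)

e^(-8)

The base → 1 and the exponent → ∞: a 1^∞ form.
Take logarithms: (2n + 1)·ln(1 - 4/n). Since ln(1+u) ~ u for small u, this behaves like (2n)·(-4/n) → -8.
So the limit is e^(-8).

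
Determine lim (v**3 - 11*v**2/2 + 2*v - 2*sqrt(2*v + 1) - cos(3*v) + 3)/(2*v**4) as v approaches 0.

Substitution gives 0/0 (the numerator vanishes to order 4).
Expand each term to order v^4: the coefficient of v^4 in -2·√(1 + 2v) is 5/4 and in −cos(3v) is -27/8.
Lower-order terms cancel with the polynomial part, so the numerator is (-17/8)·v^4 + o(v^4), and the limit is (-17/8)/(2) = -17/16.

-17/16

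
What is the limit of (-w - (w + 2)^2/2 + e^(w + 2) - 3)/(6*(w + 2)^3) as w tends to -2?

Direct substitution gives 0/0.
Apply L'Hôpital: lim (-w + e^(w + 2) - 3)/(18*(w + 2)^2), still 0/0.
Apply L'Hôpital: lim (e^(w + 2) - 1)/(36*w + 72), still 0/0.
After 3 applications of L'Hôpital's rule the quotient is (e^(w + 2))/(36); substituting w = -2 gives 1/36.

1/36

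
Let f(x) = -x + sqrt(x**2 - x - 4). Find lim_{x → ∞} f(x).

-1/2

An ∞ − ∞ form. Rationalising with the conjugate, the difference becomes (-x - 4) / (√(x^2 - x - 4) + x).
For large x the denominator behaves like 2·x, so the quotient tends to -1/2 = -1/2.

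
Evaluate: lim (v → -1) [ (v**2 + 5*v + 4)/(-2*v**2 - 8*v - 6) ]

Direct substitution gives 0/0, so factor. Both numerator and denominator have (v + 1) as a factor.
After cancelling, the expression reduces to (v + 4)/(-2*v - 6).
Substituting v = -1 gives -3/4.

-3/4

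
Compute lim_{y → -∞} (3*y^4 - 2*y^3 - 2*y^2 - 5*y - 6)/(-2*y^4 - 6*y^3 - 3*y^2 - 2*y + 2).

Numerator and denominator both have degree 4.
Dividing every term by y^4, all lower-order terms vanish and the limit is the ratio of leading coefficients, 3/(-2) = -3/2.

-3/2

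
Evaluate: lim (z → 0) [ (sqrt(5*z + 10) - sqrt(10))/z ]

√(10)/4

Substitution gives 0/0. Multiply numerator and denominator by the conjugate √(10 + 5z) + √10.
The numerator becomes (10 + 5z) − 10 = 5z, so the expression simplifies to 5/(√(10 + 5z) + √10).
Letting z → 0 gives 5/(2√10) = √(10)/4.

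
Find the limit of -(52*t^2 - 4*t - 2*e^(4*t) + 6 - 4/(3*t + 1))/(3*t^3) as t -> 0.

-260/9

Substitution gives 0/0 (the numerator vanishes to order 3).
Expand each term to order t^3: the coefficient of t^3 in -2·e^(4t) is -64/3 and in -4·1/(1 + 3t) is 108.
Lower-order terms cancel with the polynomial part, so the numerator is (260/3)·t^3 + o(t^3), and the limit is (260/3)/(-3) = -260/9.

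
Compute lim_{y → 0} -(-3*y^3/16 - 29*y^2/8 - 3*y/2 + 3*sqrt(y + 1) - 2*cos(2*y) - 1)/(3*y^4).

Substitution gives 0/0; apply L'Hôpital's rule 4 times.
After differentiating numerator and denominator 4 times the quotient is (-32*cos(2*y) - 45/(16*(y + 1)^(7/2)))/(-72); at y = 0 this is 557/1152.

557/1152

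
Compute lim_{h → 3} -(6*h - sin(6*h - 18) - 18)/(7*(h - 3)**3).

-36/7

Direct substitution gives 0/0.
Apply L'Hôpital: lim (6 - 6*cos(6*h - 18))/(-21*(h - 3)^2), still 0/0.
Apply L'Hôpital: lim (36*sin(6*h - 18))/(126 - 42*h), still 0/0.
After 3 applications of L'Hôpital's rule the quotient is (216*cos(6*h - 18))/(-42); substituting h = 3 gives -36/7.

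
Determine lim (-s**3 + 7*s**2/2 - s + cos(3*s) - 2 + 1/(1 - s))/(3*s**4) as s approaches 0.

Substitution gives 0/0 (the numerator vanishes to order 4).
Expand each term to order s^4: the coefficient of s^4 in cos(3s) is 27/8 and in 1/(1 - s) is 1.
Lower-order terms cancel with the polynomial part, so the numerator is (35/8)·s^4 + o(s^4), and the limit is (35/8)/(3) = 35/24.

35/24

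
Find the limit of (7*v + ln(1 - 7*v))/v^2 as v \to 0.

Direct substitution gives 0/0.
Apply L'Hôpital: lim (7 - 7/(1 - 7*v))/(2*v), still 0/0.
After 2 applications of L'Hôpital's rule the quotient is (-49/(1 - 7*v)^2)/(2); substituting v = 0 gives -49/2.

-49/2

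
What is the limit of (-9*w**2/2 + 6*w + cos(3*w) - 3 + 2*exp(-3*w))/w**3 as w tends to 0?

Substitution gives 0/0 (the numerator vanishes to order 3).
Expand each term to order w^3: the coefficient of w^3 in 2·e^(-3w) is -9 and in cos(3w) is 0.
Lower-order terms cancel with the polynomial part, so the numerator is (-9)·w^3 + o(w^3), and the limit is (-9)/(1) = -9.

-9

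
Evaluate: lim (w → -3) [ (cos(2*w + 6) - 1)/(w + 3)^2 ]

Direct substitution gives 0/0.
Apply L'Hôpital: lim (-2*sin(2*w + 6))/(2*w + 6), still 0/0.
After 2 applications of L'Hôpital's rule the quotient is (-4*cos(2*w + 6))/(2); substituting w = -3 gives -2.

-2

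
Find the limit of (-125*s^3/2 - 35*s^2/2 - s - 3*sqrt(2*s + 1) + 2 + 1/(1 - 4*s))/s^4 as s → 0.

2063/8

Substitution gives 0/0; apply L'Hôpital's rule 4 times.
After differentiating numerator and denominator 4 times the quotient is (-6144/(4*s - 1)^5 + 45/(2*s + 1)^(7/2))/(24); at s = 0 this is 2063/8.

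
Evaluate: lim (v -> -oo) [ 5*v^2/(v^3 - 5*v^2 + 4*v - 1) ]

The denominator has degree 3 and the numerator degree 2. Dividing numerator and denominator by v^3 sends every term to 0 except the leading denominator term, so the limit is 0.

0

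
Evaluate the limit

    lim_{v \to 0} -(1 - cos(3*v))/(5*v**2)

Substitution gives 0/0.
Use (1 − cos u)/u² → 1/2 with u = 3v: the limit is 3²/(2·(-5)) = -9/10.

-9/10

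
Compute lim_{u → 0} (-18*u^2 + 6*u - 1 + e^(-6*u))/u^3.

Direct substitution gives 0/0.
Apply L'Hôpital: lim (-36*u + 6 - 6*e^(-6*u))/(3*u^2), still 0/0.
Apply L'Hôpital: lim (-36 + 36*e^(-6*u))/(6*u), still 0/0.
After 3 applications of L'Hôpital's rule the quotient is (-216*e^(-6*u))/(6); substituting u = 0 gives -36.

-36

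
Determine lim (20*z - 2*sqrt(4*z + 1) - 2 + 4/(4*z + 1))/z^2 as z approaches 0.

68

Substitution gives 0/0; apply L'Hôpital's rule 2 times.
After differentiating numerator and denominator 2 times the quotient is (128/(4*z + 1)^3 + 8/(4*z + 1)^(3/2))/(2); at z = 0 this is 68.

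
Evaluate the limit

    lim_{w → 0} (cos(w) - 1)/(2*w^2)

-1/4

Direct substitution gives 0/0.
Apply L'Hôpital: lim (-sin(w))/(4*w), still 0/0.
After 2 applications of L'Hôpital's rule the quotient is (-cos(w))/(4); substituting w = 0 gives -1/4.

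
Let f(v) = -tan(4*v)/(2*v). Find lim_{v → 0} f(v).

-2

Substitution gives 0/0.
Since tan(u)/u → 1 as u → 0, tan(4v)/(4v) → 1 and the limit is 4/(-2) = -2.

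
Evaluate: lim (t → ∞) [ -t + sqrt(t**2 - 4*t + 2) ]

This has the form ∞ − ∞. Multiply and divide by the conjugate √(t^2 - 4*t + 2) + t.
That gives (-4t + 2) / (√(t^2 - 4*t + 2) + t).
Divide numerator and denominator by t: the limit is -4/(2·1) = -2.

-2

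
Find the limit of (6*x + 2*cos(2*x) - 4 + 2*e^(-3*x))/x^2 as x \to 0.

5

Substitution gives 0/0; apply L'Hôpital's rule 2 times.
After differentiating numerator and denominator 2 times the quotient is (-8*cos(2*x) + 18*e^(-3*x))/(2); at x = 0 this is 5.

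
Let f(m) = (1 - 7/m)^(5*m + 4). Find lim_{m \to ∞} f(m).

The base → 1 and the exponent → ∞: a 1^∞ form.
Take logarithms: (5m + 4)·ln(1 - 7/m). Since ln(1+u) ~ u for small u, this behaves like (5m)·(-7/m) → -35.
So the limit is e^(-35).

e^(-35)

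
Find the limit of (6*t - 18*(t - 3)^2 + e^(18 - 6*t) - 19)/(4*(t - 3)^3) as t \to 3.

-9

Direct substitution gives 0/0.
Apply L'Hôpital: lim (-36*t - 6*e^(18 - 6*t) + 114)/(12*(t - 3)^2), still 0/0.
Apply L'Hôpital: lim (36*e^(18 - 6*t) - 36)/(24*t - 72), still 0/0.
After 3 applications of L'Hôpital's rule the quotient is (-216*e^(18 - 6*t))/(24); substituting t = 3 gives -9.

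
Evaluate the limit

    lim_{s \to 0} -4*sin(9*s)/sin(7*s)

Substitution gives 0/0.
Divide numerator and denominator by s: sin(9s)/s → 9 and sin(7s)/s → 7, so the limit is -4·9/7 = -36/7.

-36/7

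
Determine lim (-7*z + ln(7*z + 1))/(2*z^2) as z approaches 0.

Direct substitution gives 0/0.
Apply L'Hôpital: lim (-7 + 7/(7*z + 1))/(4*z), still 0/0.
After 2 applications of L'Hôpital's rule the quotient is (-49/(7*z + 1)^2)/(4); substituting z = 0 gives -49/4.

-49/4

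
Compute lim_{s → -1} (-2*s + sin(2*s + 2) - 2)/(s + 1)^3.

Direct substitution gives 0/0.
Apply L'Hôpital: lim (2*cos(2*s + 2) - 2)/(3*(s + 1)^2), still 0/0.
Apply L'Hôpital: lim (-4*sin(2*s + 2))/(6*s + 6), still 0/0.
After 3 applications of L'Hôpital's rule the quotient is (-8*cos(2*s + 2))/(6); substituting s = -1 gives -4/3.

-4/3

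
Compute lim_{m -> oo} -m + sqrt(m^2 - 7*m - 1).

-7/2

An ∞ − ∞ form. Rationalising with the conjugate, the difference becomes (-7m - 1) / (√(m^2 - 7*m - 1) + m).
For large m the denominator behaves like 2·m, so the quotient tends to -7/2 = -7/2.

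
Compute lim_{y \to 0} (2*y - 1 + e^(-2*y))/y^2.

Direct substitution gives 0/0.
Apply L'Hôpital: lim (2 - 2*e^(-2*y))/(2*y), still 0/0.
After 2 applications of L'Hôpital's rule the quotient is (4*e^(-2*y))/(2); substituting y = 0 gives 2.

2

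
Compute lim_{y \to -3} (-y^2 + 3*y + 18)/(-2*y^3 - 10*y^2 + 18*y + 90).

Direct substitution gives 0/0, so factor. Both numerator and denominator have (y + 3) as a factor.
After cancelling, the expression reduces to (6 - y)/(-2*y^2 - 4*y + 30).
Substituting y = -3 gives 3/8.

3/8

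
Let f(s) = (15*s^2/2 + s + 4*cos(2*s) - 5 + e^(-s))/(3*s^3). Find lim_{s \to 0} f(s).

-1/18

Substitution gives 0/0 (the numerator vanishes to order 3).
Expand each term to order s^3: the coefficient of s^3 in 4·cos(2s) is 0 and in e^(-s) is -1/6.
Lower-order terms cancel with the polynomial part, so the numerator is (-1/6)·s^3 + o(s^3), and the limit is (-1/6)/(3) = -1/18.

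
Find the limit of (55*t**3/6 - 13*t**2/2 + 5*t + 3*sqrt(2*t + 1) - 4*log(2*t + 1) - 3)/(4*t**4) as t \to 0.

Substitution gives 0/0 (the numerator vanishes to order 4).
Expand each term to order t^4: the coefficient of t^4 in -4·ln(1 + 2t) is 16 and in 3·√(1 + 2t) is -15/8.
Lower-order terms cancel with the polynomial part, so the numerator is (113/8)·t^4 + o(t^4), and the limit is (113/8)/(4) = 113/32.

113/32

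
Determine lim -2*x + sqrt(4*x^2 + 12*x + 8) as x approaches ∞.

3

This has the form ∞ − ∞. Multiply and divide by the conjugate √(4*x^2 + 12*x + 8) + 2x.
That gives (12x + 8) / (√(4*x^2 + 12*x + 8) + 2x).
Divide numerator and denominator by x: the limit is 12/(2·2) = 3.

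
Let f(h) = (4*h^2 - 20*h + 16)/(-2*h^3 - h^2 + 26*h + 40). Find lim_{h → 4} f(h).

-2/13

At h = 4 both the top and bottom vanish — a removable singularity. Factoring out (h - 4) from each leaves (4*h - 4)/(-2*h^2 - 9*h - 10), which at h = 4 equals -2/13.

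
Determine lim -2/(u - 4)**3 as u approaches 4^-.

∞

As u → 4⁻, (u - 4) → 0⁻, so (u - 4)^3 → 0⁻ and -2/(u - 4)^3 → ∞.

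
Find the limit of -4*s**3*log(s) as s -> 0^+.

This is a 0·(−∞) form. Rewrite as -4·ln(s) / s^(−3) and apply L'Hôpital:
the derivative quotient is -4·(1/s) / (−3·s^(−4)) = (4/3)·s^3 → 0.

0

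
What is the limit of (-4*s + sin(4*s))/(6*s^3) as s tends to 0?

-16/9

Direct substitution gives 0/0.
Apply L'Hôpital: lim (4*cos(4*s) - 4)/(18*s^2), still 0/0.
Apply L'Hôpital: lim (-16*sin(4*s))/(36*s), still 0/0.
After 3 applications of L'Hôpital's rule the quotient is (-64*cos(4*s))/(36); substituting s = 0 gives -16/9.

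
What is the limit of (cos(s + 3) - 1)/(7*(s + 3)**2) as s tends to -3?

-1/14

Direct substitution gives 0/0.
Apply L'Hôpital: lim (-sin(s + 3))/(14*s + 42), still 0/0.
After 2 applications of L'Hôpital's rule the quotient is (-cos(s + 3))/(14); substituting s = -3 gives -1/14.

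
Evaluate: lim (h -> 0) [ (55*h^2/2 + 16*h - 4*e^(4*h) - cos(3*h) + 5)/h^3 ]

Substitution gives 0/0 (the numerator vanishes to order 3).
Expand each term to order h^3: the coefficient of h^3 in −cos(3h) is 0 and in -4·e^(4h) is -128/3.
Lower-order terms cancel with the polynomial part, so the numerator is (-128/3)·h^3 + o(h^3), and the limit is (-128/3)/(1) = -128/3.

-128/3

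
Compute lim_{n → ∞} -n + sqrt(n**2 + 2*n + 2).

1

An ∞ − ∞ form. Rationalising with the conjugate, the difference becomes (2n + 2) / (√(n^2 + 2*n + 2) + n).
For large n the denominator behaves like 2·n, so the quotient tends to 2/2 = 1.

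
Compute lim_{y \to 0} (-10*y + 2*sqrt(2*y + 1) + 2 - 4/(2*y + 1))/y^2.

Substitution gives 0/0; apply L'Hôpital's rule 2 times.
After differentiating numerator and denominator 2 times the quotient is (-32/(2*y + 1)^3 - 2/(2*y + 1)^(3/2))/(2); at y = 0 this is -17.

-17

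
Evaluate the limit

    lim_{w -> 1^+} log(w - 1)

As w → 1⁺, w - 1 → 0⁺ and ln(w - 1) → −∞.
Multiplying by 1 gives -∞.

-∞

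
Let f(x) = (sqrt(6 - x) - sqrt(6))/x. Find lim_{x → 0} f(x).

-√(6)/12

Substitution gives 0/0. Multiply numerator and denominator by the conjugate √(6 - x) + √6.
The numerator becomes (6 - x) − 6 = -x, so the expression simplifies to -1/(√(6 - x) + √6).
Letting x → 0 gives -1/(2√6) = -√(6)/12.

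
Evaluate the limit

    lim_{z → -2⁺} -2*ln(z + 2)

As z → -2⁺, z + 2 → 0⁺ and ln(z + 2) → −∞.
Multiplying by -2 gives ∞.

∞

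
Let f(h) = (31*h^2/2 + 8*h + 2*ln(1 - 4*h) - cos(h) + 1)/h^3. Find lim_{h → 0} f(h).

Substitution gives 0/0 (the numerator vanishes to order 3).
Expand each term to order h^3: the coefficient of h^3 in 2·ln(1 - 4h) is -128/3 and in −cos(h) is 0.
Lower-order terms cancel with the polynomial part, so the numerator is (-128/3)·h^3 + o(h^3), and the limit is (-128/3)/(1) = -128/3.

-128/3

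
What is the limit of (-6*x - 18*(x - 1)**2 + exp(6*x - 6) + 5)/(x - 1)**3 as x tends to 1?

36

Direct substitution gives 0/0.
Apply L'Hôpital: lim (-36*x + 6*e^(6*x - 6) + 30)/(3*(x - 1)^2), still 0/0.
Apply L'Hôpital: lim (36*e^(6*x - 6) - 36)/(6*x - 6), still 0/0.
After 3 applications of L'Hôpital's rule the quotient is (216*e^(6*x - 6))/(6); substituting x = 1 gives 36.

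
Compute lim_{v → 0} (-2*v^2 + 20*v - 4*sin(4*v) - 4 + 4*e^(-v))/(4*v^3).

21/2

Substitution gives 0/0; apply L'Hôpital's rule 3 times.
After differentiating numerator and denominator 3 times the quotient is (256*cos(4*v) - 4*e^(-v))/(24); at v = 0 this is 21/2.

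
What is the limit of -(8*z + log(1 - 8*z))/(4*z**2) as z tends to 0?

8

Direct substitution gives 0/0.
Apply L'Hôpital: lim (8 - 8/(1 - 8*z))/(-8*z), still 0/0.
After 2 applications of L'Hôpital's rule the quotient is (-64/(1 - 8*z)^2)/(-8); substituting z = 0 gives 8.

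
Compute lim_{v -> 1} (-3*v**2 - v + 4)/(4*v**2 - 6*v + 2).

At v = 1 both the top and bottom vanish — a removable singularity. Factoring out (v - 1) from each leaves (-3*v - 4)/(4*v - 2), which at v = 1 equals -7/2.

-7/2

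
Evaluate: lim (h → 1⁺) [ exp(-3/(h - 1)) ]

As h → 1⁺, -3/(h - 1) → −∞, so e^(-3/(h - 1)) → 0.

0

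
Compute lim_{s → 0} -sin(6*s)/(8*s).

Substitution gives 0/0.
Write it as (6/(-8))·sin(6s)/(6s); since sin(u)/u → 1, the limit is -3/4.

-3/4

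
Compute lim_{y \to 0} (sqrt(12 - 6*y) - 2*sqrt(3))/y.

-√(3)/2

A 0/0 form; rationalise with √(12 - 6y) + √12. This collapses the numerator to -6y, leaving -6/(√(12 - 6y) + √12) → -6/(2√12) = -√(3)/2.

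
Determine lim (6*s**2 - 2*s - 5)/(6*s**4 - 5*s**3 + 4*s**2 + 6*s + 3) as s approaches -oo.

0

The denominator has degree 4 and the numerator degree 2. Dividing numerator and denominator by s^4 sends every term to 0 except the leading denominator term, so the limit is 0.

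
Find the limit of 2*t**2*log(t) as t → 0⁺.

0

This is a 0·(−∞) form. Rewrite as 2·ln(t) / t^(−2) and apply L'Hôpital:
the derivative quotient is 2·(1/t) / (−2·t^(−3)) = (-2/2)·t^2 → 0.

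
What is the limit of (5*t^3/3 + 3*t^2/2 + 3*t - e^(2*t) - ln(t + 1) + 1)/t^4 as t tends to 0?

-5/12

Substitution gives 0/0 (the numerator vanishes to order 4).
Expand each term to order t^4: the coefficient of t^4 in −ln(1 + t) is 1/4 and in −e^(2t) is -2/3.
Lower-order terms cancel with the polynomial part, so the numerator is (-5/12)·t^4 + o(t^4), and the limit is (-5/12)/(1) = -5/12.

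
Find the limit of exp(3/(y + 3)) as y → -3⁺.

As y → -3⁺, 3/(y + 3) → +∞, so e^(3/(y + 3)) → ∞.

∞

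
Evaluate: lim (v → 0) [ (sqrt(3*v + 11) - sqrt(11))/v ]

3*√(11)/22

Substitution gives 0/0. Multiply numerator and denominator by the conjugate √(11 + 3v) + √11.
The numerator becomes (11 + 3v) − 11 = 3v, so the expression simplifies to 3/(√(11 + 3v) + √11).
Letting v → 0 gives 3/(2√11) = 3*√(11)/22.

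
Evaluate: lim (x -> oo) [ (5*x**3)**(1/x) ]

1

Base → ∞ and exponent → 0: an ∞^0 form.
Take logs: (1/x)·ln(5·x^3) = (ln 5 + 3·ln x)/x → 0.
So the limit is e^0 = 1.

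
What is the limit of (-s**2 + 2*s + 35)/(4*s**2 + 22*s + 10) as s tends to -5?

-2/3

At s = -5 both the top and bottom vanish — a removable singularity. Factoring out (s + 5) from each leaves (7 - s)/(4*s + 2), which at s = -5 equals -2/3.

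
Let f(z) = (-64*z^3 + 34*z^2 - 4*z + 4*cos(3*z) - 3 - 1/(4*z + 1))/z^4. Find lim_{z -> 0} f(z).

-485/2

Substitution gives 0/0 (the numerator vanishes to order 4).
Expand each term to order z^4: the coefficient of z^4 in 4·cos(3z) is 27/2 and in −1/(1 + 4z) is -256.
Lower-order terms cancel with the polynomial part, so the numerator is (-485/2)·z^4 + o(z^4), and the limit is (-485/2)/(1) = -485/2.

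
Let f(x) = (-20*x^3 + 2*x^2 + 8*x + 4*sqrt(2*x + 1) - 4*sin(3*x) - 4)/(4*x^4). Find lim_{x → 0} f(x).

-5/8

Substitution gives 0/0 (the numerator vanishes to order 4).
Expand each term to order x^4: the coefficient of x^4 in -4·sin(3x) is 0 and in 4·√(1 + 2x) is -5/2.
Lower-order terms cancel with the polynomial part, so the numerator is (-5/2)·x^4 + o(x^4), and the limit is (-5/2)/(4) = -5/8.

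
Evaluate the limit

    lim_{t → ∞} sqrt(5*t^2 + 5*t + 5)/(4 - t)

-√(5)

For large |t|, √(5*t^2 + 5*t + 5) ≈ √5·|t| and the denominator ≈ -t.
Since t → +∞, |t| = t, giving √5/(-1) = -√(5).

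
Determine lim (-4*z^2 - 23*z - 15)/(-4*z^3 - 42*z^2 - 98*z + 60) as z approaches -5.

17/22

Direct substitution gives 0/0, so factor. Both numerator and denominator have (z + 5) as a factor.
After cancelling, the expression reduces to (-4*z - 3)/(-4*z^2 - 22*z + 12).
Substituting z = -5 gives 17/22.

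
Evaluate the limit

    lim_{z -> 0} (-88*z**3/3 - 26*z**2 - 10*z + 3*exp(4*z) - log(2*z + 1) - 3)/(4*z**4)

Substitution gives 0/0 (the numerator vanishes to order 4).
Expand each term to order z^4: the coefficient of z^4 in −ln(1 + 2z) is 4 and in 3·e^(4z) is 32.
Lower-order terms cancel with the polynomial part, so the numerator is (36)·z^4 + o(z^4), and the limit is (36)/(4) = 9.

9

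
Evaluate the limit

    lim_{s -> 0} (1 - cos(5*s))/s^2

Substitution gives 0/0.
Use (1 − cos u)/u² → 1/2 with u = 5s: the limit is 5²/(2·1) = 25/2.

25/2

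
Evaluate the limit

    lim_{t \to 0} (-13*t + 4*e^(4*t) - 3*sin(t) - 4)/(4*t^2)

Substitution gives 0/0; apply L'Hôpital's rule 2 times.
After differentiating numerator and denominator 2 times the quotient is (64*e^(4*t) + 3*sin(t))/(8); at t = 0 this is 8.

8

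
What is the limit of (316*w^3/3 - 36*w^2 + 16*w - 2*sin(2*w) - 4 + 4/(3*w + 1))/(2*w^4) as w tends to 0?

162

Substitution gives 0/0; apply L'Hôpital's rule 4 times.
After differentiating numerator and denominator 4 times the quotient is (-32*sin(2*w) + 7776/(3*w + 1)^5)/(48); at w = 0 this is 162.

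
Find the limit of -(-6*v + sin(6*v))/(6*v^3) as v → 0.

Direct substitution gives 0/0.
Apply L'Hôpital: lim (6*cos(6*v) - 6)/(-18*v^2), still 0/0.
Apply L'Hôpital: lim (-36*sin(6*v))/(-36*v), still 0/0.
After 3 applications of L'Hôpital's rule the quotient is (-216*cos(6*v))/(-36); substituting v = 0 gives 6.

6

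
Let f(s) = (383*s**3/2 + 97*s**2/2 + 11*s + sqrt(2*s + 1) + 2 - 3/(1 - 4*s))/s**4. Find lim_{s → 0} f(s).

Substitution gives 0/0 (the numerator vanishes to order 4).
Expand each term to order s^4: the coefficient of s^4 in √(1 + 2s) is -5/8 and in -3·1/(1 - 4s) is -768.
Lower-order terms cancel with the polynomial part, so the numerator is (-6149/8)·s^4 + o(s^4), and the limit is (-6149/8)/(1) = -6149/8.

-6149/8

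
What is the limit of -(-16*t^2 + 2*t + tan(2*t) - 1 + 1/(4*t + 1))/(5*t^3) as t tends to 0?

184/15

Substitution gives 0/0; apply L'Hôpital's rule 3 times.
After differentiating numerator and denominator 3 times the quotient is (48*tan(2*t)^2/cos(2*t)^2 + 16/cos(2*t)^2 - 384/(4*t + 1)^4)/(-30); at t = 0 this is 184/15.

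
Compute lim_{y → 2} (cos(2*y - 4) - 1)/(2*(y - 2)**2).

Direct substitution gives 0/0.
Apply L'Hôpital: lim (-2*sin(2*y - 4))/(4*y - 8), still 0/0.
After 2 applications of L'Hôpital's rule the quotient is (-4*cos(2*y - 4))/(4); substituting y = 2 gives -1.

-1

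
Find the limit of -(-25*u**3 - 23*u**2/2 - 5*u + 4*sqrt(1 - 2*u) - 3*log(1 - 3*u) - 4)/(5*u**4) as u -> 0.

-233/20

Substitution gives 0/0; apply L'Hôpital's rule 4 times.
After differentiating numerator and denominator 4 times the quotient is (1458/(3*u - 1)^4 - 60/(1 - 2*u)^(7/2))/(-120); at u = 0 this is -233/20.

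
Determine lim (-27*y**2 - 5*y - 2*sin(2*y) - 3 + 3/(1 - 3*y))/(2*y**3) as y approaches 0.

251/6

Substitution gives 0/0; apply L'Hôpital's rule 3 times.
After differentiating numerator and denominator 3 times the quotient is (16*cos(2*y) + 486/(3*y - 1)^4)/(12); at y = 0 this is 251/6.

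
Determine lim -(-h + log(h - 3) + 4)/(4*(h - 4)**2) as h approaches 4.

Direct substitution gives 0/0.
Apply L'Hôpital: lim (-1 + 1/(h - 3))/(32 - 8*h), still 0/0.
After 2 applications of L'Hôpital's rule the quotient is (-1/(h - 3)^2)/(-8); substituting h = 4 gives 1/8.

1/8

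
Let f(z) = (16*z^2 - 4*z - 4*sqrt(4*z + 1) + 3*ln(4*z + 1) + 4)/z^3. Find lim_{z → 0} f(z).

Substitution gives 0/0; apply L'Hôpital's rule 3 times.
After differentiating numerator and denominator 3 times the quotient is (384/(4*z + 1)^3 - 96/(4*z + 1)^(5/2))/(6); at z = 0 this is 48.

48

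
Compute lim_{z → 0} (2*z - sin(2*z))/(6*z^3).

Direct substitution gives 0/0.
Apply L'Hôpital: lim (2 - 2*cos(2*z))/(18*z^2), still 0/0.
Apply L'Hôpital: lim (4*sin(2*z))/(36*z), still 0/0.
After 3 applications of L'Hôpital's rule the quotient is (8*cos(2*z))/(36); substituting z = 0 gives 2/9.

2/9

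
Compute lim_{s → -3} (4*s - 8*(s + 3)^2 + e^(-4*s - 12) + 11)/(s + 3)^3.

-32/3

Direct substitution gives 0/0.
Apply L'Hôpital: lim (-16*s - 4*e^(-4*s - 12) - 44)/(3*(s + 3)^2), still 0/0.
Apply L'Hôpital: lim (16*e^(-4*s - 12) - 16)/(6*s + 18), still 0/0.
After 3 applications of L'Hôpital's rule the quotient is (-64*e^(-4*s - 12))/(6); substituting s = -3 gives -32/3.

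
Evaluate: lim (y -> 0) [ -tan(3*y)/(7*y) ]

-3/7

Substitution gives 0/0.
Since tan(u)/u → 1 as u → 0, tan(3y)/(3y) → 1 and the limit is 3/(-7) = -3/7.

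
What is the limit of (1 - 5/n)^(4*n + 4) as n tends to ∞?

e^(-20)

Write it as [(1 - 5/n)^n]^(4) · (1 - 5/n)^(4). The bracketed term tends to e^(-5) and the second factor to 1, so the limit is e^(-20).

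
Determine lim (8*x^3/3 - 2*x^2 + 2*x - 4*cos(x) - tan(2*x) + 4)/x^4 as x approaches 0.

-1/6

Substitution gives 0/0 (the numerator vanishes to order 4).
Expand each term to order x^4: the coefficient of x^4 in -4·cos(x) is -1/6 and in −tan(2x) is 0.
Lower-order terms cancel with the polynomial part, so the numerator is (-1/6)·x^4 + o(x^4), and the limit is (-1/6)/(1) = -1/6.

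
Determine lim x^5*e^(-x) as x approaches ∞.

Write as x^5/e^{1x}, an ∞/∞ form.
Exponential growth dominates any polynomial, so repeated L'Hôpital (or the standard result) gives 0.

0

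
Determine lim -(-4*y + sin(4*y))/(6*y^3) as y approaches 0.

Direct substitution gives 0/0.
Apply L'Hôpital: lim (4*cos(4*y) - 4)/(-18*y^2), still 0/0.
Apply L'Hôpital: lim (-16*sin(4*y))/(-36*y), still 0/0.
After 3 applications of L'Hôpital's rule the quotient is (-64*cos(4*y))/(-36); substituting y = 0 gives 16/9.

16/9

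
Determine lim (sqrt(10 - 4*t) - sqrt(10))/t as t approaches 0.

A 0/0 form; rationalise with √(10 - 4t) + √10. This collapses the numerator to -4t, leaving -4/(√(10 - 4t) + √10) → -4/(2√10) = -√(10)/5.

-√(10)/5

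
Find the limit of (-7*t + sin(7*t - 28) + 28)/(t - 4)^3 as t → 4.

-343/6

Direct substitution gives 0/0.
Apply L'Hôpital: lim (7*cos(7*t - 28) - 7)/(3*(t - 4)^2), still 0/0.
Apply L'Hôpital: lim (-49*sin(7*t - 28))/(6*t - 24), still 0/0.
After 3 applications of L'Hôpital's rule the quotient is (-343*cos(7*t - 28))/(6); substituting t = 4 gives -343/6.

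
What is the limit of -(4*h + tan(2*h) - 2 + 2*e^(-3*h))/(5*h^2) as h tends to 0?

-9/5

Substitution gives 0/0; apply L'Hôpital's rule 2 times.
After differentiating numerator and denominator 2 times the quotient is (8*tan(2*h)/cos(2*h)^2 + 18*e^(-3*h))/(-10); at h = 0 this is -9/5.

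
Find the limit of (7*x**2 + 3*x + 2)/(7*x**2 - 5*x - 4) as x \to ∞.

1

Numerator and denominator both have degree 2.
Dividing every term by x^2, all lower-order terms vanish and the limit is the ratio of leading coefficients, 7/(7) = 1.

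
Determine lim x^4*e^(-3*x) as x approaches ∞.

Write as x^4/e^{3x}, an ∞/∞ form.
Exponential growth dominates any polynomial, so repeated L'Hôpital (or the standard result) gives 0.

0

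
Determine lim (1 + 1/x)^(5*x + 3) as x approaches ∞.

Write it as [(1 + 1/x)^x]^(5) · (1 + 1/x)^(3). The bracketed term tends to e^(1) and the second factor to 1, so the limit is e^(5).

e^(5)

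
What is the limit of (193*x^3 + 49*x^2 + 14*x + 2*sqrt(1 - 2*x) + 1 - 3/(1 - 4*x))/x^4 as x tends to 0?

Substitution gives 0/0; apply L'Hôpital's rule 4 times.
After differentiating numerator and denominator 4 times the quotient is (18432/(4*x - 1)^5 - 30/(1 - 2*x)^(7/2))/(24); at x = 0 this is -3077/4.

-3077/4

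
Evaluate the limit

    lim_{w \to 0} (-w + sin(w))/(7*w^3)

-1/42

Direct substitution gives 0/0.
Apply L'Hôpital: lim (cos(w) - 1)/(21*w^2), still 0/0.
Apply L'Hôpital: lim (-sin(w))/(42*w), still 0/0.
After 3 applications of L'Hôpital's rule the quotient is (-cos(w))/(42); substituting w = 0 gives -1/42.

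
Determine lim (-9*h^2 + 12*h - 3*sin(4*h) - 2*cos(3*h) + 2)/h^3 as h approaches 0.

Substitution gives 0/0 (the numerator vanishes to order 3).
Expand each term to order h^3: the coefficient of h^3 in -3·sin(4h) is 32 and in -2·cos(3h) is 0.
Lower-order terms cancel with the polynomial part, so the numerator is (32)·h^3 + o(h^3), and the limit is (32)/(1) = 32.

32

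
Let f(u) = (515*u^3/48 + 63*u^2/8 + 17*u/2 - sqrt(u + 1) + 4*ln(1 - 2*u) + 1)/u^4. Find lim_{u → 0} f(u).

Substitution gives 0/0; apply L'Hôpital's rule 4 times.
After differentiating numerator and denominator 4 times the quotient is (-384/(2*u - 1)^4 + 15/(16*(u + 1)^(7/2)))/(24); at u = 0 this is -2043/128.

-2043/128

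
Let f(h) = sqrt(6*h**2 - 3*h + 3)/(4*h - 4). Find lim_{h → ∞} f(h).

√(6)/4

For large |h|, √(6*h^2 - 3*h + 3) ≈ √6·|h| and the denominator ≈ 4h.
Since h → +∞, |h| = h, giving √6/(4) = √(6)/4.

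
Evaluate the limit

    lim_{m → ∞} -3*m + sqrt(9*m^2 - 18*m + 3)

-3

This has the form ∞ − ∞. Multiply and divide by the conjugate √(9*m^2 - 18*m + 3) + 3m.
That gives (-18m + 3) / (√(9*m^2 - 18*m + 3) + 3m).
Divide numerator and denominator by m: the limit is -18/(2·3) = -3.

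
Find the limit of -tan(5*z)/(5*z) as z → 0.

Substitution gives 0/0.
Since tan(u)/u → 1 as u → 0, tan(5z)/(5z) → 1 and the limit is 5/(-5) = -1.

-1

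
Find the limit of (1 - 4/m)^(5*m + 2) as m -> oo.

Write it as [(1 - 4/m)^m]^(5) · (1 - 4/m)^(2). The bracketed term tends to e^(-4) and the second factor to 1, so the limit is e^(-20).

e^(-20)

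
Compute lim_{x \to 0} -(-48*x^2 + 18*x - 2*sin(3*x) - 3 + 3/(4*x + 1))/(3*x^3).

Substitution gives 0/0 (the numerator vanishes to order 3).
Expand each term to order x^3: the coefficient of x^3 in 3·1/(1 + 4x) is -192 and in -2·sin(3x) is 9.
Lower-order terms cancel with the polynomial part, so the numerator is (-183)·x^3 + o(x^3), and the limit is (-183)/(-3) = 61.

61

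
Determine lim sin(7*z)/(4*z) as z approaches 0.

7/4

Substitution gives 0/0.
Write it as (7/4)·sin(7z)/(7z); since sin(u)/u → 1, the limit is 7/4.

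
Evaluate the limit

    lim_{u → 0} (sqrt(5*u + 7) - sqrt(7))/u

5*√(7)/14

Substitution gives 0/0. Multiply numerator and denominator by the conjugate √(7 + 5u) + √7.
The numerator becomes (7 + 5u) − 7 = 5u, so the expression simplifies to 5/(√(7 + 5u) + √7).
Letting u → 0 gives 5/(2√7) = 5*√(7)/14.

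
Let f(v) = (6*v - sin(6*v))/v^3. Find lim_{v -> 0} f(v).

36

Direct substitution gives 0/0.
Apply L'Hôpital: lim (6 - 6*cos(6*v))/(3*v^2), still 0/0.
Apply L'Hôpital: lim (36*sin(6*v))/(6*v), still 0/0.
After 3 applications of L'Hôpital's rule the quotient is (216*cos(6*v))/(6); substituting v = 0 gives 36.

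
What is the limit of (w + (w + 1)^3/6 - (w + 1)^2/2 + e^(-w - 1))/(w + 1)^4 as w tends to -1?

Direct substitution gives 0/0.
Apply L'Hôpital: lim (-w + (w + 1)^2/2 - e^(-w - 1))/(4*(w + 1)^3), still 0/0.
Apply L'Hôpital: lim (w + e^(-w - 1))/(12*(w + 1)^2), still 0/0.
Apply L'Hôpital: lim (1 - e^(-w - 1))/(24*w + 24), still 0/0.
After 4 applications of L'Hôpital's rule the quotient is (e^(-w - 1))/(24); substituting w = -1 gives 1/24.

1/24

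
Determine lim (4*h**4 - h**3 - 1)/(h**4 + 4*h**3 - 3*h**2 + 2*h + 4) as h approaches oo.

Numerator and denominator both have degree 4.
Dividing every term by h^4, all lower-order terms vanish and the limit is the ratio of leading coefficients, 4/(1) = 4.

4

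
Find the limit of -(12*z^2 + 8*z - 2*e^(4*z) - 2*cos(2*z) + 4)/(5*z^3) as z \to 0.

Substitution gives 0/0; apply L'Hôpital's rule 3 times.
After differentiating numerator and denominator 3 times the quotient is (-128*e^(4*z) - 16*sin(2*z))/(-30); at z = 0 this is 64/15.

64/15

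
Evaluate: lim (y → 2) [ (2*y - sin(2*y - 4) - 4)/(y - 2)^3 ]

Direct substitution gives 0/0.
Apply L'Hôpital: lim (2 - 2*cos(2*y - 4))/(3*(y - 2)^2), still 0/0.
Apply L'Hôpital: lim (4*sin(2*y - 4))/(6*y - 12), still 0/0.
After 3 applications of L'Hôpital's rule the quotient is (8*cos(2*y - 4))/(6); substituting y = 2 gives 4/3.

4/3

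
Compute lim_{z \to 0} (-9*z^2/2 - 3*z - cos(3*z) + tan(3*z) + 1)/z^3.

Substitution gives 0/0; apply L'Hôpital's rule 3 times.
After differentiating numerator and denominator 3 times the quotient is (-27*sin(3*z) + 162*tan(3*z)^4 + 216*tan(3*z)^2 + 54)/(6); at z = 0 this is 9.

9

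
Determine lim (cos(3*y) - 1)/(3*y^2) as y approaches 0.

Direct substitution gives 0/0.
Apply L'Hôpital: lim (-3*sin(3*y))/(6*y), still 0/0.
After 2 applications of L'Hôpital's rule the quotient is (-9*cos(3*y))/(6); substituting y = 0 gives -3/2.

-3/2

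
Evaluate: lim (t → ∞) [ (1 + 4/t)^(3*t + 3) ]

Write it as [(1 + 4/t)^t]^(3) · (1 + 4/t)^(3). The bracketed term tends to e^(4) and the second factor to 1, so the limit is e^(12).

e^(12)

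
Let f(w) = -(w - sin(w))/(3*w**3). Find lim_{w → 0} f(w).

Direct substitution gives 0/0.
Apply L'Hôpital: lim (1 - cos(w))/(-9*w^2), still 0/0.
Apply L'Hôpital: lim (sin(w))/(-18*w), still 0/0.
After 3 applications of L'Hôpital's rule the quotient is (cos(w))/(-18); substituting w = 0 gives -1/18.

-1/18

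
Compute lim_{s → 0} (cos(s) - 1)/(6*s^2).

-1/12

Direct substitution gives 0/0.
Apply L'Hôpital: lim (-sin(s))/(12*s), still 0/0.
After 2 applications of L'Hôpital's rule the quotient is (-cos(s))/(12); substituting s = 0 gives -1/12.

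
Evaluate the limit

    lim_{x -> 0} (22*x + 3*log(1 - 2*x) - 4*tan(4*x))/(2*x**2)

-3

Substitution gives 0/0; apply L'Hôpital's rule 2 times.
After differentiating numerator and denominator 2 times the quotient is (-128*tan(4*x)/cos(4*x)^2 - 12/(2*x - 1)^2)/(4); at x = 0 this is -3.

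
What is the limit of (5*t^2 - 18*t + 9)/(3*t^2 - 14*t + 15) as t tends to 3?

3

Direct substitution gives 0/0, so factor. Both numerator and denominator have (t - 3) as a factor.
After cancelling, the expression reduces to (5*t - 3)/(3*t - 5).
Substituting t = 3 gives 3.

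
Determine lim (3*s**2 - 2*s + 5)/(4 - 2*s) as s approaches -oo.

∞

The numerator has higher degree (2 > 1); the quotient behaves like (3/(-2))·s^1 for large |s|.
As s → −∞ this diverges to ∞.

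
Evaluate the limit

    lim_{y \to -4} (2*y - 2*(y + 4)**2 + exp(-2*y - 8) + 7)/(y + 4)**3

Direct substitution gives 0/0.
Apply L'Hôpital: lim (-4*y - 2*e^(-2*y - 8) - 14)/(3*(y + 4)^2), still 0/0.
Apply L'Hôpital: lim (4*e^(-2*y - 8) - 4)/(6*y + 24), still 0/0.
After 3 applications of L'Hôpital's rule the quotient is (-8*e^(-2*y - 8))/(6); substituting y = -4 gives -4/3.

-4/3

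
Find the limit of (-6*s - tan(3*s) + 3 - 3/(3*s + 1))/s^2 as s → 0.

-27

Substitution gives 0/0 (the numerator vanishes to order 2).
Expand each term to order s^2: the coefficient of s^2 in -3·1/(1 + 3s) is -27 and in −tan(3s) is 0.
Lower-order terms cancel with the polynomial part, so the numerator is (-27)·s^2 + o(s^2), and the limit is (-27)/(1) = -27.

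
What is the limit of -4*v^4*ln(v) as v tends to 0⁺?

This is a 0·(−∞) form. Rewrite as -4·ln(v) / v^(−4) and apply L'Hôpital:
the derivative quotient is -4·(1/v) / (−4·v^(−5)) = (4/4)·v^4 → 0.

0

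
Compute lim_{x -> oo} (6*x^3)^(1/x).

1

Base → ∞ and exponent → 0: an ∞^0 form.
Take logs: (1/x)·ln(6·x^3) = (ln 6 + 3·ln x)/x → 0.
So the limit is e^0 = 1.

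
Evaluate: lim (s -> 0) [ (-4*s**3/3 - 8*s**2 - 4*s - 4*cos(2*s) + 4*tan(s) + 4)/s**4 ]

Substitution gives 0/0 (the numerator vanishes to order 4).
Expand each term to order s^4: the coefficient of s^4 in 4·tan(s) is 0 and in -4·cos(2s) is -8/3.
Lower-order terms cancel with the polynomial part, so the numerator is (-8/3)·s^4 + o(s^4), and the limit is (-8/3)/(1) = -8/3.

-8/3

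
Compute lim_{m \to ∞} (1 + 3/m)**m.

e^(3)

Let L be the limit and take ln: ln L = lim (m)·ln(1 + 3/m) = lim (m)·(3/m + O(1/m²)) = 3.
Hence L = e^(3).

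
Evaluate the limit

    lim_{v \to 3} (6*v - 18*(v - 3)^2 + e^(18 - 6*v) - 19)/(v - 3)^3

-36

Direct substitution gives 0/0.
Apply L'Hôpital: lim (-36*v - 6*e^(18 - 6*v) + 114)/(3*(v - 3)^2), still 0/0.
Apply L'Hôpital: lim (36*e^(18 - 6*v) - 36)/(6*v - 18), still 0/0.
After 3 applications of L'Hôpital's rule the quotient is (-216*e^(18 - 6*v))/(6); substituting v = 3 gives -36.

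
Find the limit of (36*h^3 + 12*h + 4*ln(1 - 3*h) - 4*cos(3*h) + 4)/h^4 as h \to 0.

-189/2

Substitution gives 0/0; apply L'Hôpital's rule 4 times.
After differentiating numerator and denominator 4 times the quotient is (-324*cos(3*h) - 1944/(3*h - 1)^4)/(24); at h = 0 this is -189/2.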